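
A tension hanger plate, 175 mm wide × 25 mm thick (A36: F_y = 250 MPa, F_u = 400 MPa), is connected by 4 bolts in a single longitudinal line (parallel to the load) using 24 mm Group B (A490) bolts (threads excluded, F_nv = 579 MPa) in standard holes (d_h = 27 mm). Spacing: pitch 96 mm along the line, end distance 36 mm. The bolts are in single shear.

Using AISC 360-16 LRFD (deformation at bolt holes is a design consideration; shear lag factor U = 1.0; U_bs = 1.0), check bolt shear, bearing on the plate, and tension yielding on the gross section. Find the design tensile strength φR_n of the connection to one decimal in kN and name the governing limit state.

785.8 kN (bolt shear governs)

Bolt shear: A_b = π(24)²/4 = 452.39 mm². φR_n = 0.75 × 579 × 452.39 × 4 × 1 = 785.8 kN.
Bearing (25 mm plate, F_u = 400 MPa): end bolts L_c = 36 − 27/2 = 22.5, R_n = min(1.2×22.5×25×400, 2.4×24×25×400) = 270 kN/bolt; interior L_c = 96 − 27 = 69, R_n = 576 kN/bolt. φR_n = 0.75 × (1×270 + 3×576) = 1498.5 kN.
Tension yield (gross): A_g = 175×25 = 4375 mm². φR_n = 0.90 × 250 × 4375 = 984.4 kN.
Governing: min(785.8, 1498.5, 984.4) = 785.8 kN → bolt shear.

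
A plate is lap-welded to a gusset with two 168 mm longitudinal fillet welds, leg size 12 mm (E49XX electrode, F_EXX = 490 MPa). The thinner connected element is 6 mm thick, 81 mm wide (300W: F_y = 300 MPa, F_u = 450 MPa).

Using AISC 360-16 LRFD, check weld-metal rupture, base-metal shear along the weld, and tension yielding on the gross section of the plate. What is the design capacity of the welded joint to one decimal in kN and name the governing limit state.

131.2 kN (gross-section yield governs)

Weld metal: throat = 0.707×12 = 8.484 mm, L = 2×168 = 336 mm. φR_n = 0.75 × 0.6 × 490 × 8.484 × 336 = 628.6 kN.
Base metal shear (6 mm plate): yield φR_n = 1.0×0.6×300×6×336 = 362.9 kN; rupture φR_n = 0.75×0.6×450×6×336 = 408.2 kN; take 362.9 kN (yield).
Tension yield (gross): A_g = 81×6 = 486 mm². φR_n = 0.90 × 300 × 486 = 131.2 kN.
Governing: min(628.6, 362.9, 131.2) = 131.2 kN → gross-section yield.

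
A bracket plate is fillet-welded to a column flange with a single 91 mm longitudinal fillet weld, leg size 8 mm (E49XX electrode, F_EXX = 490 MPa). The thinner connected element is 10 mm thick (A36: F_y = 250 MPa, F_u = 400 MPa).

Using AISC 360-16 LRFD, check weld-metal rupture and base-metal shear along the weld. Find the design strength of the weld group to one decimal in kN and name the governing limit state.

Weld metal: throat = 0.707×8 = 5.656 mm, L = 91 mm. φR_n = 0.75 × 0.6 × 490 × 5.656 × 91 = 113.5 kN.
Base metal shear (10 mm plate): yield φR_n = 1.0×0.6×250×10×91 = 136.5 kN; rupture φR_n = 0.75×0.6×400×10×91 = 163.8 kN; take 136.5 kN (yield).
Governing: min(113.5, 136.5) = 113.5 kN → weld metal.

113.5 kN (weld metal governs)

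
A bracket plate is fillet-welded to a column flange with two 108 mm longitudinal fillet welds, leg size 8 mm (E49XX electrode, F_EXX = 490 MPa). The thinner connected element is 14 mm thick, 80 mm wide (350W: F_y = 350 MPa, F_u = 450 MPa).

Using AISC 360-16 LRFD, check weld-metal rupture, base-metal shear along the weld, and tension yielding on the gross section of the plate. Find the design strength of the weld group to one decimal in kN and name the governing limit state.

Weld metal: throat = 0.707×8 = 5.656 mm, L = 2×108 = 216 mm. φR_n = 0.75 × 0.6 × 490 × 5.656 × 216 = 269.4 kN.
Base metal shear (14 mm plate): yield φR_n = 1.0×0.6×350×14×216 = 635.0 kN; rupture φR_n = 0.75×0.6×450×14×216 = 612.4 kN; take 612.4 kN (rupture).
Tension yield (gross): A_g = 80×14 = 1120 mm². φR_n = 0.90 × 350 × 1120 = 352.8 kN.
Governing: min(269.4, 612.4, 352.8) = 269.4 kN → weld metal.

269.4 kN (weld metal governs)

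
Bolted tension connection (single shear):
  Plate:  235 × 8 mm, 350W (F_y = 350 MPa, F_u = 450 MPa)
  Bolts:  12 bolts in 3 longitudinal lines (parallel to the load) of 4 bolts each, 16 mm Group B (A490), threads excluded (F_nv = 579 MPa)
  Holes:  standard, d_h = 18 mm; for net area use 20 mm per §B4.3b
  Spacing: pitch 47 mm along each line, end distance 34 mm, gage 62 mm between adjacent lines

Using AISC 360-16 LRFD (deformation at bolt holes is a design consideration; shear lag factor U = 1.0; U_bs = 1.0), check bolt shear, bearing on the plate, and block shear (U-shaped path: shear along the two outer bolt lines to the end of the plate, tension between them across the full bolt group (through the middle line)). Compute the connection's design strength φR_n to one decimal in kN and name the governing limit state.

567.0 kN (block shear governs)

Bolt shear: A_b = π(16)²/4 = 201.06 mm². φR_n = 0.75 × 579 × 201.06 × 12 × 1 = 1047.7 kN.
Bearing (8 mm plate, F_u = 450 MPa): end bolts L_c = 34 − 18/2 = 25, R_n = min(1.2×25×8×450, 2.4×16×8×450) = 108 kN/bolt; interior L_c = 47 − 18 = 29, R_n = 125.28 kN/bolt. φR_n = 0.75 × (3×108 + 9×125.28) = 1088.6 kN.
Block shear: shear path 2×[34+3×47] = 2×175 mm, A_gv = 2800, A_nv = 2×(175 − 3.5×20)×8 = 1680 mm²; tension across gage: (124 − 2×20)×8 = 672 mm². R_n = min(0.6×450×1680, 0.6×350×2800) + 1.0×450×672 = min(453.6, 588) + 302.4 = 756 kN. φR_n = 0.75 × 756 = 567.0 kN.
Governing: min(1047.7, 1088.6, 567.0) = 567.0 kN → block shear.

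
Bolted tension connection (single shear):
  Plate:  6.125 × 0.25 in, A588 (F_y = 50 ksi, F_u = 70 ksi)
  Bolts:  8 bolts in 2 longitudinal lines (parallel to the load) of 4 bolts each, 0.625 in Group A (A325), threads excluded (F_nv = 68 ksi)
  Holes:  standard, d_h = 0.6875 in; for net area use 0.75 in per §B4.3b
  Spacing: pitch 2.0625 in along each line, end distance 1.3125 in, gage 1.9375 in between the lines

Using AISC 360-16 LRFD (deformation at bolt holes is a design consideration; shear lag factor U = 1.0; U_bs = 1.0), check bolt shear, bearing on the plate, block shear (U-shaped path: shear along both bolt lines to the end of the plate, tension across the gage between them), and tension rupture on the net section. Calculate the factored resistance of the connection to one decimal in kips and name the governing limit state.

60.7 kips (net-section rupture governs)

Bolt shear: A_b = π(0.625)²/4 = 0.3068 in². φR_n = 0.75 × 68 × 0.3068 × 8 × 1 = 125.2 kips.
Bearing (0.25 in plate, F_u = 70 ksi): end bolts L_c = 1.3125 − 0.6875/2 = 0.96875, R_n = min(1.2×0.96875×0.25×70, 2.4×0.625×0.25×70) = 20.344 kips/bolt; interior L_c = 2.0625 − 0.6875 = 1.375, R_n = 26.25 kips/bolt. φR_n = 0.75 × (2×20.344 + 6×26.25) = 148.6 kips.
Block shear: shear path 2×[1.3125+3×2.0625] = 2×7.5 in, A_gv = 3.75, A_nv = 2×(7.5 − 3.5×0.75)×0.25 = 2.4375 in²; tension across gage: (1.9375 − 1×0.75)×0.25 = 0.29688 in². R_n = min(0.6×70×2.4375, 0.6×50×3.75) + 1.0×70×0.29688 = min(102.38, 112.5) + 20.782 = 123.16 kips. φR_n = 0.75 × 123.16 = 92.4 kips.
Tension rupture (net): A_n = (6.125 − 2×0.75)×0.25 = 1.1563 in² (U = 1.0, A_e = A_n). φR_n = 0.75 × 70 × 1.1563 = 60.7 kips.
Governing: min(125.2, 148.6, 92.4, 60.7) = 60.7 kips → net-section rupture.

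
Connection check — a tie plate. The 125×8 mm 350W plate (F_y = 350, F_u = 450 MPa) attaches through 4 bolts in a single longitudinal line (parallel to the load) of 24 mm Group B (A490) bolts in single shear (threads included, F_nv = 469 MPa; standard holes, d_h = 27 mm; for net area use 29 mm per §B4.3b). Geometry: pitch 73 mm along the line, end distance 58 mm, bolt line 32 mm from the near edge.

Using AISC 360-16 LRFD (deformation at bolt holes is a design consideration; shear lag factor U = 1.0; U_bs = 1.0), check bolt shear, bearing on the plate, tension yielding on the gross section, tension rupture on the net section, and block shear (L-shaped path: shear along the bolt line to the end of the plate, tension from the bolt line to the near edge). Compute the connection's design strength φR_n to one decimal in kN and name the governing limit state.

259.2 kN (net-section rupture governs)

Bolt shear: A_b = π(24)²/4 = 452.39 mm². φR_n = 0.75 × 469 × 452.39 × 4 × 1 = 636.5 kN.
Bearing (8 mm plate, F_u = 450 MPa): end bolts L_c = 58 − 27/2 = 44.5, R_n = min(1.2×44.5×8×450, 2.4×24×8×450) = 192.24 kN/bolt; interior L_c = 73 − 27 = 46, R_n = 198.72 kN/bolt. φR_n = 0.75 × (1×192.24 + 3×198.72) = 591.3 kN.
Tension yield (gross): A_g = 125×8 = 1000 mm². φR_n = 0.90 × 350 × 1000 = 315.0 kN.
Tension rupture (net): A_n = (125 − 1×29)×8 = 768 mm² (U = 1.0, A_e = A_n). φR_n = 0.75 × 450 × 768 = 259.2 kN.
Block shear: shear path 1×[58+3×73] = 1×277 mm, A_gv = 2216, A_nv = 1×(277 − 3.5×29)×8 = 1404 mm²; tension to near edge: (32 − 0.5×29)×8 = 140 mm². R_n = min(0.6×450×1404, 0.6×350×2216) + 1.0×450×140 = min(379.08, 465.36) + 63 = 442.08 kN. φR_n = 0.75 × 442.08 = 331.6 kN.
Governing: min(636.5, 591.3, 315.0, 259.2, 331.6) = 259.2 kN → net-section rupture.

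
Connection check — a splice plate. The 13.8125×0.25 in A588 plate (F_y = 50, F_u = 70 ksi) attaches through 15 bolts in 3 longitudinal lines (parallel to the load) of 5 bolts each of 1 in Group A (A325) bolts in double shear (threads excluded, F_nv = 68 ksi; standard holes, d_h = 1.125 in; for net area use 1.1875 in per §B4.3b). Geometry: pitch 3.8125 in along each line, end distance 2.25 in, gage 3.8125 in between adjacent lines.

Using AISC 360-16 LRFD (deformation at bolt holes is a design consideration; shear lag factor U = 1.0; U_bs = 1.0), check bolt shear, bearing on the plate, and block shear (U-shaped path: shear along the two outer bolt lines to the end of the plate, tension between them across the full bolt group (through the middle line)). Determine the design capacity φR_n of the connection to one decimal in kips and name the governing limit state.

Bolt shear: A_b = π(1)²/4 = 0.7854 in². φR_n = 0.75 × 68 × 0.7854 × 15 × 2 = 1201.7 kips.
Bearing (0.25 in plate, F_u = 70 ksi): end bolts L_c = 2.25 − 1.125/2 = 1.6875, R_n = min(1.2×1.6875×0.25×70, 2.4×1×0.25×70) = 35.438 kips/bolt; interior L_c = 3.8125 − 1.125 = 2.6875, R_n = 42 kips/bolt. φR_n = 0.75 × (3×35.438 + 12×42) = 457.7 kips.
Block shear: shear path 2×[2.25+4×3.8125] = 2×17.5 in, A_gv = 8.75, A_nv = 2×(17.5 − 4.5×1.1875)×0.25 = 6.0781 in²; tension across gage: (7.625 − 2×1.1875)×0.25 = 1.3125 in². R_n = min(0.6×70×6.0781, 0.6×50×8.75) + 1.0×70×1.3125 = min(255.28, 262.5) + 91.875 = 347.16 kips. φR_n = 0.75 × 347.16 = 260.4 kips.
Governing: min(1201.7, 457.7, 260.4) = 260.4 kips → block shear.

260.4 kips (block shear governs)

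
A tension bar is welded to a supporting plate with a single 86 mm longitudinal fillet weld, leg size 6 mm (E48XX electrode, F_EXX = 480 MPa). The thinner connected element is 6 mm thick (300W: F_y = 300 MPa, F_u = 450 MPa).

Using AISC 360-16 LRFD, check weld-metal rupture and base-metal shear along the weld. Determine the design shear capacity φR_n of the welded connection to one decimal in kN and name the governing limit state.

78.8 kN (weld metal governs)

Weld metal: throat = 0.707×6 = 4.242 mm, L = 86 mm. φR_n = 0.75 × 0.6 × 480 × 4.242 × 86 = 78.8 kN.
Base metal shear (6 mm plate): yield φR_n = 1.0×0.6×300×6×86 = 92.9 kN; rupture φR_n = 0.75×0.6×450×6×86 = 104.5 kN; take 92.9 kN (yield).
Governing: min(78.8, 92.9) = 78.8 kN → weld metal.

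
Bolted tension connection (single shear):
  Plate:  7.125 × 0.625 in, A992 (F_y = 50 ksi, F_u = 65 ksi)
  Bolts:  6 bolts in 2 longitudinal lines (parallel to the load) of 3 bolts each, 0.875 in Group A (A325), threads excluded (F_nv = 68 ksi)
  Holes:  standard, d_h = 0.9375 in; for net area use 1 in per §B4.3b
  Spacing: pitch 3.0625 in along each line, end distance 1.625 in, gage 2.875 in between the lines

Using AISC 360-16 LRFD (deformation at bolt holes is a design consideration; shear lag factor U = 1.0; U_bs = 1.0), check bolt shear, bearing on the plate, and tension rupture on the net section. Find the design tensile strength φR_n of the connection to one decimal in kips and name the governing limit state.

156.2 kips (net-section rupture governs)

Bolt shear: A_b = π(0.875)²/4 = 0.60132 in². φR_n = 0.75 × 68 × 0.60132 × 6 × 1 = 184.0 kips.
Bearing (0.625 in plate, F_u = 65 ksi): end bolts L_c = 1.625 − 0.9375/2 = 1.15625, R_n = min(1.2×1.15625×0.625×65, 2.4×0.875×0.625×65) = 56.367 kips/bolt; interior L_c = 3.0625 − 0.9375 = 2.125, R_n = 85.313 kips/bolt. φR_n = 0.75 × (2×56.367 + 4×85.313) = 340.5 kips.
Tension rupture (net): A_n = (7.125 − 2×1)×0.625 = 3.2031 in² (U = 1.0, A_e = A_n). φR_n = 0.75 × 65 × 3.2031 = 156.2 kips.
Governing: min(184.0, 340.5, 156.2) = 156.2 kips → net-section rupture.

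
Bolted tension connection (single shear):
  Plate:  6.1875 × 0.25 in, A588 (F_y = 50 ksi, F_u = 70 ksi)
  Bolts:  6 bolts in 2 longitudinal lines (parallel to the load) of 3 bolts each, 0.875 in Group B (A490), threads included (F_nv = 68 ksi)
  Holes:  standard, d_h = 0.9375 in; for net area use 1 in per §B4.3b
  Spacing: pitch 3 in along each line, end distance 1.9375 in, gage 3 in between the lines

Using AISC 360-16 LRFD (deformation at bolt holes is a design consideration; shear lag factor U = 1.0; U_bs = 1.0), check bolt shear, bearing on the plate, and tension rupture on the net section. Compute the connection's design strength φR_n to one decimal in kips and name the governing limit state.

55.0 kips (net-section rupture governs)

Bolt shear: A_b = π(0.875)²/4 = 0.60132 in². φR_n = 0.75 × 68 × 0.60132 × 6 × 1 = 184.0 kips.
Bearing (0.25 in plate, F_u = 70 ksi): end bolts L_c = 1.9375 − 0.9375/2 = 1.46875, R_n = min(1.2×1.46875×0.25×70, 2.4×0.875×0.25×70) = 30.844 kips/bolt; interior L_c = 3 − 0.9375 = 2.0625, R_n = 36.75 kips/bolt. φR_n = 0.75 × (2×30.844 + 4×36.75) = 156.5 kips.
Tension rupture (net): A_n = (6.1875 − 2×1)×0.25 = 1.0469 in² (U = 1.0, A_e = A_n). φR_n = 0.75 × 70 × 1.0469 = 55.0 kips.
Governing: min(184.0, 156.5, 55.0) = 55.0 kips → net-section rupture.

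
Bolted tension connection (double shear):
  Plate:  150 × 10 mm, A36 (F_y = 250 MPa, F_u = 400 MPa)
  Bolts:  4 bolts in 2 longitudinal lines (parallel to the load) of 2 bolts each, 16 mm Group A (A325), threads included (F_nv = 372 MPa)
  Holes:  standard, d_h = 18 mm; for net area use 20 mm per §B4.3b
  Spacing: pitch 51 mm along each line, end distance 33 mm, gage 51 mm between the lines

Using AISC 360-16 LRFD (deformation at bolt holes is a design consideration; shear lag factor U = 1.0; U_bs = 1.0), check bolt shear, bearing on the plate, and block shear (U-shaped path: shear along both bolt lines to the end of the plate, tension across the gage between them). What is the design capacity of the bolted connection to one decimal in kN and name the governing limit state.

282.0 kN (block shear governs)

Bolt shear: A_b = π(16)²/4 = 201.06 mm². φR_n = 0.75 × 372 × 201.06 × 4 × 2 = 448.8 kN.
Bearing (10 mm plate, F_u = 400 MPa): end bolts L_c = 33 − 18/2 = 24, R_n = min(1.2×24×10×400, 2.4×16×10×400) = 115.2 kN/bolt; interior L_c = 51 − 18 = 33, R_n = 153.6 kN/bolt. φR_n = 0.75 × (2×115.2 + 2×153.6) = 403.2 kN.
Block shear: shear path 2×[33+1×51] = 2×84 mm, A_gv = 1680, A_nv = 2×(84 − 1.5×20)×10 = 1080 mm²; tension across gage: (51 − 1×20)×10 = 310 mm². R_n = min(0.6×400×1080, 0.6×250×1680) + 1.0×400×310 = min(259.2, 252) + 124 = 376 kN. φR_n = 0.75 × 376 = 282.0 kN.
Governing: min(448.8, 403.2, 282.0) = 282.0 kN → block shear.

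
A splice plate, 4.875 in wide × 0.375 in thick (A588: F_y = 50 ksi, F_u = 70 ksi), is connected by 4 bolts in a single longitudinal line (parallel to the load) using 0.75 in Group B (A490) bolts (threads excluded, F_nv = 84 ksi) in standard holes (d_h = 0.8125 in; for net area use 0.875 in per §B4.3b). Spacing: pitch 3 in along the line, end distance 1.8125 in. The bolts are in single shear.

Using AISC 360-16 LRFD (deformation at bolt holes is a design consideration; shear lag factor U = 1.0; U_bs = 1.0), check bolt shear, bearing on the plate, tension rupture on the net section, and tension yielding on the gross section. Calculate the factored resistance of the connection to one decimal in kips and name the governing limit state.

78.8 kips (net-section rupture governs)

Bolt shear: A_b = π(0.75)²/4 = 0.44179 in². φR_n = 0.75 × 84 × 0.44179 × 4 × 1 = 111.3 kips.
Bearing (0.375 in plate, F_u = 70 ksi): end bolts L_c = 1.8125 − 0.8125/2 = 1.40625, R_n = min(1.2×1.40625×0.375×70, 2.4×0.75×0.375×70) = 44.297 kips/bolt; interior L_c = 3 − 0.8125 = 2.1875, R_n = 47.25 kips/bolt. φR_n = 0.75 × (1×44.297 + 3×47.25) = 139.5 kips.
Tension rupture (net): A_n = (4.875 − 1×0.875)×0.375 = 1.5 in² (U = 1.0, A_e = A_n). φR_n = 0.75 × 70 × 1.5 = 78.8 kips.
Tension yield (gross): A_g = 4.875×0.375 = 1.8281 in². φR_n = 0.90 × 50 × 1.8281 = 82.3 kips.
Governing: min(111.3, 139.5, 78.8, 82.3) = 78.8 kips → net-section rupture.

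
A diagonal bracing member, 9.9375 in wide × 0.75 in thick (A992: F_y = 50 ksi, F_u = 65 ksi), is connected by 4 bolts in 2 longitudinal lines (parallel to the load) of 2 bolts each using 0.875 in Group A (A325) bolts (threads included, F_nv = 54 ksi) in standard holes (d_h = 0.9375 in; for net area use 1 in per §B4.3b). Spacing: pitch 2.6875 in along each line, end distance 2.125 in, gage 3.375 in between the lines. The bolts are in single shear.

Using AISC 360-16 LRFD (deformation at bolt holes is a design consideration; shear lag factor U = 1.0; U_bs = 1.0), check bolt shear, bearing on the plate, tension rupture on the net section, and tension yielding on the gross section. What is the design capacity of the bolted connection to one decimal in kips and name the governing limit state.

97.4 kips (bolt shear governs)

Bolt shear: A_b = π(0.875)²/4 = 0.60132 in². φR_n = 0.75 × 54 × 0.60132 × 4 × 1 = 97.4 kips.
Bearing (0.75 in plate, F_u = 65 ksi): end bolts L_c = 2.125 − 0.9375/2 = 1.65625, R_n = min(1.2×1.65625×0.75×65, 2.4×0.875×0.75×65) = 96.891 kips/bolt; interior L_c = 2.6875 − 0.9375 = 1.75, R_n = 102.38 kips/bolt. φR_n = 0.75 × (2×96.891 + 2×102.38) = 298.9 kips.
Tension rupture (net): A_n = (9.9375 − 2×1)×0.75 = 5.9531 in² (U = 1.0, A_e = A_n). φR_n = 0.75 × 65 × 5.9531 = 290.2 kips.
Tension yield (gross): A_g = 9.9375×0.75 = 7.4531 in². φR_n = 0.90 × 50 × 7.4531 = 335.4 kips.
Governing: min(97.4, 298.9, 290.2, 335.4) = 97.4 kips → bolt shear.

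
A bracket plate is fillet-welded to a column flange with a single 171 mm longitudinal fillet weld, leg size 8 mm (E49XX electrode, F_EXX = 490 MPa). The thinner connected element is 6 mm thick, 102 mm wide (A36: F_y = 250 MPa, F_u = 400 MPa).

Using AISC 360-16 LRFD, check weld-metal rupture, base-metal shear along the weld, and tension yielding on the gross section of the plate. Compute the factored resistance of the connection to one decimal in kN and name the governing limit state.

Weld metal: throat = 0.707×8 = 5.656 mm, L = 171 mm. φR_n = 0.75 × 0.6 × 490 × 5.656 × 171 = 213.3 kN.
Base metal shear (6 mm plate): yield φR_n = 1.0×0.6×250×6×171 = 153.9 kN; rupture φR_n = 0.75×0.6×400×6×171 = 184.7 kN; take 153.9 kN (yield).
Tension yield (gross): A_g = 102×6 = 612 mm². φR_n = 0.90 × 250 × 612 = 137.7 kN.
Governing: min(213.3, 153.9, 137.7) = 137.7 kN → gross-section yield.

137.7 kN (gross-section yield governs)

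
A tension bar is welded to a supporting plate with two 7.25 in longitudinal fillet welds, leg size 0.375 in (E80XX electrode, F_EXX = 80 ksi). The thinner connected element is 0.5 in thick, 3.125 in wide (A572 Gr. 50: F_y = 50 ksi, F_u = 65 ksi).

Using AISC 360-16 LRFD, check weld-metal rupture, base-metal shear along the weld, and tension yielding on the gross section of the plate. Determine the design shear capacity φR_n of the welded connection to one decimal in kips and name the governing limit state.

70.3 kips (gross-section yield governs)

Weld metal: throat = 0.707×0.375 = 0.26513 in, L = 2×7.25 = 14.5 in. φR_n = 0.75 × 0.6 × 80 × 0.26513 × 14.5 = 138.4 kips.
Base metal shear (0.5 in plate): yield φR_n = 1.0×0.6×50×0.5×14.5 = 217.5 kips; rupture φR_n = 0.75×0.6×65×0.5×14.5 = 212.1 kips; take 212.1 kips (rupture).
Tension yield (gross): A_g = 3.125×0.5 = 1.5625 in². φR_n = 0.90 × 50 × 1.5625 = 70.3 kips.
Governing: min(138.4, 212.1, 70.3) = 70.3 kips → gross-section yield.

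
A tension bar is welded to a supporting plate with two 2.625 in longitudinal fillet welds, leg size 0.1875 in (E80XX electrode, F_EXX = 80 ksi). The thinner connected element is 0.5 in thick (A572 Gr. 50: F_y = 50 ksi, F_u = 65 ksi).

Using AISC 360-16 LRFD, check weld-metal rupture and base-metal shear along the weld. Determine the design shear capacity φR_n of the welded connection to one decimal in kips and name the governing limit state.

Weld metal: throat = 0.707×0.1875 = 0.13256 in, L = 2×2.625 = 5.25 in. φR_n = 0.75 × 0.6 × 80 × 0.13256 × 5.25 = 25.1 kips.
Base metal shear (0.5 in plate): yield φR_n = 1.0×0.6×50×0.5×5.25 = 78.8 kips; rupture φR_n = 0.75×0.6×65×0.5×5.25 = 76.8 kips; take 76.8 kips (rupture).
Governing: min(25.1, 76.8) = 25.1 kips → weld metal.

25.1 kips (weld metal governs)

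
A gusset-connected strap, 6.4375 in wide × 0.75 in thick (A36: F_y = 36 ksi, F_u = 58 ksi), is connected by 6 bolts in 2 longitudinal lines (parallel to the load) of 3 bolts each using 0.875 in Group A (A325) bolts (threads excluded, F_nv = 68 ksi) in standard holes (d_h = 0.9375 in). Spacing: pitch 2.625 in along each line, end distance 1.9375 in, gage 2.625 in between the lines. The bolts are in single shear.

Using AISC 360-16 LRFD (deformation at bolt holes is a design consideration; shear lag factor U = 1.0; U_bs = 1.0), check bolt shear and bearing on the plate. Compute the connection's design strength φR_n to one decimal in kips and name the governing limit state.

184.0 kips (bolt shear governs)

Bolt shear: A_b = π(0.875)²/4 = 0.60132 in². φR_n = 0.75 × 68 × 0.60132 × 6 × 1 = 184.0 kips.
Bearing (0.75 in plate, F_u = 58 ksi): end bolts L_c = 1.9375 − 0.9375/2 = 1.46875, R_n = min(1.2×1.46875×0.75×58, 2.4×0.875×0.75×58) = 76.669 kips/bolt; interior L_c = 2.625 − 0.9375 = 1.6875, R_n = 88.088 kips/bolt. φR_n = 0.75 × (2×76.669 + 4×88.088) = 379.3 kips.
Governing: min(184.0, 379.3) = 184.0 kips → bolt shear.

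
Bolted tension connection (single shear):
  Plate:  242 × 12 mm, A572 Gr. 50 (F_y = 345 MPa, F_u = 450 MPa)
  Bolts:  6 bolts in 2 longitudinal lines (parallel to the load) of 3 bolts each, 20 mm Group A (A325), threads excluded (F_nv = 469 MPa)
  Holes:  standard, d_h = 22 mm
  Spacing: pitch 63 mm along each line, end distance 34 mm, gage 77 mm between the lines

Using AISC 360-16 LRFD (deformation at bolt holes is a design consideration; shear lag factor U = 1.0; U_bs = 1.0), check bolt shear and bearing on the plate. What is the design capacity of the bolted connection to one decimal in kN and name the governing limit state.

663.0 kN (bolt shear governs)

Bolt shear: A_b = π(20)²/4 = 314.16 mm². φR_n = 0.75 × 469 × 314.16 × 6 × 1 = 663.0 kN.
Bearing (12 mm plate, F_u = 450 MPa): end bolts L_c = 34 − 22/2 = 23, R_n = min(1.2×23×12×450, 2.4×20×12×450) = 149.04 kN/bolt; interior L_c = 63 − 22 = 41, R_n = 259.2 kN/bolt. φR_n = 0.75 × (2×149.04 + 4×259.2) = 1001.2 kN.
Governing: min(663.0, 1001.2) = 663.0 kN → bolt shear.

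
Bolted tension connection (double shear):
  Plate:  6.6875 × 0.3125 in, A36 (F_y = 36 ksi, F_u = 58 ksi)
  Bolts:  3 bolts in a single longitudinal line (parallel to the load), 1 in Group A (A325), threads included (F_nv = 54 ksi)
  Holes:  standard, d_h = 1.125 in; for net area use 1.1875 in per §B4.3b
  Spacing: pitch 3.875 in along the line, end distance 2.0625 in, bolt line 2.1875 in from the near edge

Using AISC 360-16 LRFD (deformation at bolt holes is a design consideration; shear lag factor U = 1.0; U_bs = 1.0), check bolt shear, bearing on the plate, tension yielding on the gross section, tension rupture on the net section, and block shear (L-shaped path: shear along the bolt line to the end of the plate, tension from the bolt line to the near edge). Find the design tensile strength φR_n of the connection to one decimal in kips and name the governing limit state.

Bolt shear: A_b = π(1)²/4 = 0.7854 in². φR_n = 0.75 × 54 × 0.7854 × 3 × 2 = 190.9 kips.
Bearing (0.3125 in plate, F_u = 58 ksi): end bolts L_c = 2.0625 − 1.125/2 = 1.5, R_n = min(1.2×1.5×0.3125×58, 2.4×1×0.3125×58) = 32.625 kips/bolt; interior L_c = 3.875 − 1.125 = 2.75, R_n = 43.5 kips/bolt. φR_n = 0.75 × (1×32.625 + 2×43.5) = 89.7 kips.
Tension yield (gross): A_g = 6.6875×0.3125 = 2.0898 in². φR_n = 0.90 × 36 × 2.0898 = 67.7 kips.
Tension rupture (net): A_n = (6.6875 − 1×1.1875)×0.3125 = 1.7188 in² (U = 1.0, A_e = A_n). φR_n = 0.75 × 58 × 1.7188 = 74.8 kips.
Block shear: shear path 1×[2.0625+2×3.875] = 1×9.8125 in, A_gv = 3.0664, A_nv = 1×(9.8125 − 2.5×1.1875)×0.3125 = 2.1387 in²; tension to near edge: (2.1875 − 0.5×1.1875)×0.3125 = 0.49805 in². R_n = min(0.6×58×2.1387, 0.6×36×3.0664) + 1.0×58×0.49805 = min(74.427, 66.234) + 28.887 = 95.121 kips. φR_n = 0.75 × 95.121 = 71.3 kips.
Governing: min(190.9, 89.7, 67.7, 74.8, 71.3) = 67.7 kips → gross-section yield.

67.7 kips (gross-section yield governs)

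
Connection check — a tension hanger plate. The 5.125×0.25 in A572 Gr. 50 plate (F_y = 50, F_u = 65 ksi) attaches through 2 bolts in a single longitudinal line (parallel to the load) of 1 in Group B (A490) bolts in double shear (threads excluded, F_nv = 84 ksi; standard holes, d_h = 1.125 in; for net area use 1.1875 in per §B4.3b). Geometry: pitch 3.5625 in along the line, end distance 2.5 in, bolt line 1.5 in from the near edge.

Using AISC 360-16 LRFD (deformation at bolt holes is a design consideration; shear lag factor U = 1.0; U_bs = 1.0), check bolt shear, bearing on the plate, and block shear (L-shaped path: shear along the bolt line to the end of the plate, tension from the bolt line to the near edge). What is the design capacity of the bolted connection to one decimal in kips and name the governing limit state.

42.4 kips (block shear governs)

Bolt shear: A_b = π(1)²/4 = 0.7854 in². φR_n = 0.75 × 84 × 0.7854 × 2 × 2 = 197.9 kips.
Bearing (0.25 in plate, F_u = 65 ksi): end bolts L_c = 2.5 − 1.125/2 = 1.9375, R_n = min(1.2×1.9375×0.25×65, 2.4×1×0.25×65) = 37.781 kips/bolt; interior L_c = 3.5625 − 1.125 = 2.4375, R_n = 39 kips/bolt. φR_n = 0.75 × (1×37.781 + 1×39) = 57.6 kips.
Block shear: shear path 1×[2.5+1×3.5625] = 1×6.0625 in, A_gv = 1.5156, A_nv = 1×(6.0625 − 1.5×1.1875)×0.25 = 1.0703 in²; tension to near edge: (1.5 − 0.5×1.1875)×0.25 = 0.22656 in². R_n = min(0.6×65×1.0703, 0.6×50×1.5156) + 1.0×65×0.22656 = min(41.742, 45.468) + 14.726 = 56.468 kips. φR_n = 0.75 × 56.468 = 42.4 kips.
Governing: min(197.9, 57.6, 42.4) = 42.4 kips → block shear.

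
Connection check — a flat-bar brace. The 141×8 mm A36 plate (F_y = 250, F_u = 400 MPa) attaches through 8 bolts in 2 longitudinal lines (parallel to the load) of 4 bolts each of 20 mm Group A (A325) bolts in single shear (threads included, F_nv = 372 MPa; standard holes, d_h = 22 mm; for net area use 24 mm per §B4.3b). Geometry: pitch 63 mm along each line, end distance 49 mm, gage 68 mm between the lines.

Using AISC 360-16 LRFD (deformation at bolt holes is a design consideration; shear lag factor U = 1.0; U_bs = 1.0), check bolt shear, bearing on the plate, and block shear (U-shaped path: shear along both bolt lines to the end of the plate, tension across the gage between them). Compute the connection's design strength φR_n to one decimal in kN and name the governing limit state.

534.0 kN (block shear governs)

Bolt shear: A_b = π(20)²/4 = 314.16 mm². φR_n = 0.75 × 372 × 314.16 × 8 × 1 = 701.2 kN.
Bearing (8 mm plate, F_u = 400 MPa): end bolts L_c = 49 − 22/2 = 38, R_n = min(1.2×38×8×400, 2.4×20×8×400) = 145.92 kN/bolt; interior L_c = 63 − 22 = 41, R_n = 153.6 kN/bolt. φR_n = 0.75 × (2×145.92 + 6×153.6) = 910.1 kN.
Block shear: shear path 2×[49+3×63] = 2×238 mm, A_gv = 3808, A_nv = 2×(238 − 3.5×24)×8 = 2464 mm²; tension across gage: (68 − 1×24)×8 = 352 mm². R_n = min(0.6×400×2464, 0.6×250×3808) + 1.0×400×352 = min(591.36, 571.2) + 140.8 = 712 kN. φR_n = 0.75 × 712 = 534.0 kN.
Governing: min(701.2, 910.1, 534.0) = 534.0 kN → block shear.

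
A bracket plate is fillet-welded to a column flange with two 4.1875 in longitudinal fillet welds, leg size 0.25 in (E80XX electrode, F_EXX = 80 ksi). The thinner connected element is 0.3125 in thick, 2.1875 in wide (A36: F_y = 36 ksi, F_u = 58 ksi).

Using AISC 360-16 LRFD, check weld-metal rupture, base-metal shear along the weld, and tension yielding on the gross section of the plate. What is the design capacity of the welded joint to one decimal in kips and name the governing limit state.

22.1 kips (gross-section yield governs)

Weld metal: throat = 0.707×0.25 = 0.17675 in, L = 2×4.1875 = 8.375 in. φR_n = 0.75 × 0.6 × 80 × 0.17675 × 8.375 = 53.3 kips.
Base metal shear (0.3125 in plate): yield φR_n = 1.0×0.6×36×0.3125×8.375 = 56.5 kips; rupture φR_n = 0.75×0.6×58×0.3125×8.375 = 68.3 kips; take 56.5 kips (yield).
Tension yield (gross): A_g = 2.1875×0.3125 = 0.68359 in². φR_n = 0.90 × 36 × 0.68359 = 22.1 kips.
Governing: min(53.3, 56.5, 22.1) = 22.1 kips → gross-section yield.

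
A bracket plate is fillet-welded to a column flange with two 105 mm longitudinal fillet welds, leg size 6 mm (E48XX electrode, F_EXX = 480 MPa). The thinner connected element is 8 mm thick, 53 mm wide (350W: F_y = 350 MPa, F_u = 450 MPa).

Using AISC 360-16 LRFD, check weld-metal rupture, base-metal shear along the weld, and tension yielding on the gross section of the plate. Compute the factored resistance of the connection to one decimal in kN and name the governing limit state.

Weld metal: throat = 0.707×6 = 4.242 mm, L = 2×105 = 210 mm. φR_n = 0.75 × 0.6 × 480 × 4.242 × 210 = 192.4 kN.
Base metal shear (8 mm plate): yield φR_n = 1.0×0.6×350×8×210 = 352.8 kN; rupture φR_n = 0.75×0.6×450×8×210 = 340.2 kN; take 340.2 kN (rupture).
Tension yield (gross): A_g = 53×8 = 424 mm². φR_n = 0.90 × 350 × 424 = 133.6 kN.
Governing: min(192.4, 340.2, 133.6) = 133.6 kN → gross-section yield.

133.6 kN (gross-section yield governs)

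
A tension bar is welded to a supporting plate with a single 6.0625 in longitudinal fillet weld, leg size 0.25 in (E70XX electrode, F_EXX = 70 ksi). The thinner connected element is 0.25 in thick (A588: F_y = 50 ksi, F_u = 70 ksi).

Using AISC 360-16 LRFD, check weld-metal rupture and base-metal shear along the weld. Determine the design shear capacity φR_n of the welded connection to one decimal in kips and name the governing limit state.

Weld metal: throat = 0.707×0.25 = 0.17675 in, L = 6.0625 in. φR_n = 0.75 × 0.6 × 70 × 0.17675 × 6.0625 = 33.8 kips.
Base metal shear (0.25 in plate): yield φR_n = 1.0×0.6×50×0.25×6.0625 = 45.5 kips; rupture φR_n = 0.75×0.6×70×0.25×6.0625 = 47.7 kips; take 45.5 kips (yield).
Governing: min(33.8, 45.5) = 33.8 kips → weld metal.

33.8 kips (weld metal governs)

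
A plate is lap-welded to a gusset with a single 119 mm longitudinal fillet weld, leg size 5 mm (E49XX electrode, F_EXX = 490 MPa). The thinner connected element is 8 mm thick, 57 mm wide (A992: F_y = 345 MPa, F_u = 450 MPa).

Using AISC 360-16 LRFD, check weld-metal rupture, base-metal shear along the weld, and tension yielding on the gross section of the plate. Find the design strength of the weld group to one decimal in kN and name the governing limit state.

Weld metal: throat = 0.707×5 = 3.535 mm, L = 119 mm. φR_n = 0.75 × 0.6 × 490 × 3.535 × 119 = 92.8 kN.
Base metal shear (8 mm plate): yield φR_n = 1.0×0.6×345×8×119 = 197.1 kN; rupture φR_n = 0.75×0.6×450×8×119 = 192.8 kN; take 192.8 kN (rupture).
Tension yield (gross): A_g = 57×8 = 456 mm². φR_n = 0.90 × 345 × 456 = 141.6 kN.
Governing: min(92.8, 192.8, 141.6) = 92.8 kN → weld metal.

92.8 kN (weld metal governs)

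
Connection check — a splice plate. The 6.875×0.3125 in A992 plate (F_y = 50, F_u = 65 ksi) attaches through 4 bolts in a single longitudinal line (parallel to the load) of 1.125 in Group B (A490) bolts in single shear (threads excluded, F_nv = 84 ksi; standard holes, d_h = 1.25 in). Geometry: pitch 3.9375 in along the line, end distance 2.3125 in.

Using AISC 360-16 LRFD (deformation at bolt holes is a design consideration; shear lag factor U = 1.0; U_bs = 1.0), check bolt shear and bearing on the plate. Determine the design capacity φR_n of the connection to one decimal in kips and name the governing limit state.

154.2 kips (bearing governs)

Bolt shear: A_b = π(1.125)²/4 = 0.99402 in². φR_n = 0.75 × 84 × 0.99402 × 4 × 1 = 250.5 kips.
Bearing (0.3125 in plate, F_u = 65 ksi): end bolts L_c = 2.3125 − 1.25/2 = 1.6875, R_n = min(1.2×1.6875×0.3125×65, 2.4×1.125×0.3125×65) = 41.133 kips/bolt; interior L_c = 3.9375 − 1.25 = 2.6875, R_n = 54.844 kips/bolt. φR_n = 0.75 × (1×41.133 + 3×54.844) = 154.2 kips.
Governing: min(250.5, 154.2) = 154.2 kips → bearing.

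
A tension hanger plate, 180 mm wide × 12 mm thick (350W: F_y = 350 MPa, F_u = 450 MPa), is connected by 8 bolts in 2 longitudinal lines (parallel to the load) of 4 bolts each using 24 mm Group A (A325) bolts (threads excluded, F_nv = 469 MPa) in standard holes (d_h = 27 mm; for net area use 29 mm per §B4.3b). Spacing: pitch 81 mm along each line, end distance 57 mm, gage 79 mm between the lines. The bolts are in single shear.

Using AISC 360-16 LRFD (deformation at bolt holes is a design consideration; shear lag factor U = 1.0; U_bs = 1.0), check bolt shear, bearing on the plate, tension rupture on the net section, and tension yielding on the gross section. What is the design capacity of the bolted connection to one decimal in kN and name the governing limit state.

494.1 kN (net-section rupture governs)

Bolt shear: A_b = π(24)²/4 = 452.39 mm². φR_n = 0.75 × 469 × 452.39 × 8 × 1 = 1273.0 kN.
Bearing (12 mm plate, F_u = 450 MPa): end bolts L_c = 57 − 27/2 = 43.5, R_n = min(1.2×43.5×12×450, 2.4×24×12×450) = 281.88 kN/bolt; interior L_c = 81 − 27 = 54, R_n = 311.04 kN/bolt. φR_n = 0.75 × (2×281.88 + 6×311.04) = 1822.5 kN.
Tension rupture (net): A_n = (180 − 2×29)×12 = 1464 mm² (U = 1.0, A_e = A_n). φR_n = 0.75 × 450 × 1464 = 494.1 kN.
Tension yield (gross): A_g = 180×12 = 2160 mm². φR_n = 0.90 × 350 × 2160 = 680.4 kN.
Governing: min(1273.0, 1822.5, 494.1, 680.4) = 494.1 kN → net-section rupture.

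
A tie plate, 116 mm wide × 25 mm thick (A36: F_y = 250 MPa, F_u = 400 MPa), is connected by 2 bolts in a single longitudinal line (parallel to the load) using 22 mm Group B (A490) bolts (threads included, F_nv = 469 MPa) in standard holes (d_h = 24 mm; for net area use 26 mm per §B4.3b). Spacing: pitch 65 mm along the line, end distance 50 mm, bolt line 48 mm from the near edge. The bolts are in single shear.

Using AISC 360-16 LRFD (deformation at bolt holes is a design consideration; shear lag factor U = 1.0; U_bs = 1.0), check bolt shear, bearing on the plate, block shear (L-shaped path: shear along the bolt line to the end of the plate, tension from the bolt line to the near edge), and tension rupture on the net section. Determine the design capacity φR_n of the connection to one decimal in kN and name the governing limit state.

267.4 kN (bolt shear governs)

Bolt shear: A_b = π(22)²/4 = 380.13 mm². φR_n = 0.75 × 469 × 380.13 × 2 × 1 = 267.4 kN.
Bearing (25 mm plate, F_u = 400 MPa): end bolts L_c = 50 − 24/2 = 38, R_n = min(1.2×38×25×400, 2.4×22×25×400) = 456 kN/bolt; interior L_c = 65 − 24 = 41, R_n = 492 kN/bolt. φR_n = 0.75 × (1×456 + 1×492) = 711.0 kN.
Block shear: shear path 1×[50+1×65] = 1×115 mm, A_gv = 2875, A_nv = 1×(115 − 1.5×26)×25 = 1900 mm²; tension to near edge: (48 − 0.5×26)×25 = 875 mm². R_n = min(0.6×400×1900, 0.6×250×2875) + 1.0×400×875 = min(456, 431.25) + 350 = 781.25 kN. φR_n = 0.75 × 781.25 = 585.9 kN.
Tension rupture (net): A_n = (116 − 1×26)×25 = 2250 mm² (U = 1.0, A_e = A_n). φR_n = 0.75 × 400 × 2250 = 675.0 kN.
Governing: min(267.4, 711.0, 585.9, 675.0) = 267.4 kN → bolt shear.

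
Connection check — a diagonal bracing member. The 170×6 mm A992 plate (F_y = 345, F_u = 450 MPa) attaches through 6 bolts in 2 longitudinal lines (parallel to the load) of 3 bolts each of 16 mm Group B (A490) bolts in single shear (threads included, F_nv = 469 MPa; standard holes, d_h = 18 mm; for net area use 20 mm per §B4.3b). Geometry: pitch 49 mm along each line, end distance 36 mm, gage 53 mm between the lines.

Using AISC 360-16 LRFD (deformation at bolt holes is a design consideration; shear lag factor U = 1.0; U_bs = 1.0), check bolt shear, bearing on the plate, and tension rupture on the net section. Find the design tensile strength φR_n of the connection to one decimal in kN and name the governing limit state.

Bolt shear: A_b = π(16)²/4 = 201.06 mm². φR_n = 0.75 × 469 × 201.06 × 6 × 1 = 424.3 kN.
Bearing (6 mm plate, F_u = 450 MPa): end bolts L_c = 36 − 18/2 = 27, R_n = min(1.2×27×6×450, 2.4×16×6×450) = 87.48 kN/bolt; interior L_c = 49 − 18 = 31, R_n = 100.44 kN/bolt. φR_n = 0.75 × (2×87.48 + 4×100.44) = 432.5 kN.
Tension rupture (net): A_n = (170 − 2×20)×6 = 780 mm² (U = 1.0, A_e = A_n). φR_n = 0.75 × 450 × 780 = 263.3 kN.
Governing: min(424.3, 432.5, 263.3) = 263.3 kN → net-section rupture.

263.3 kN (net-section rupture governs)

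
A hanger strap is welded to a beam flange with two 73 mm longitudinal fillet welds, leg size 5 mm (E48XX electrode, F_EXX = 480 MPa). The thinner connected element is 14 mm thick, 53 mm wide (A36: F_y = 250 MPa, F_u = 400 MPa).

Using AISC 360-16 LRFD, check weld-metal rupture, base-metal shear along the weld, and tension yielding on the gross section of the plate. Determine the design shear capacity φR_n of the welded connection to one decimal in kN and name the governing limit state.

111.5 kN (weld metal governs)

Weld metal: throat = 0.707×5 = 3.535 mm, L = 2×73 = 146 mm. φR_n = 0.75 × 0.6 × 480 × 3.535 × 146 = 111.5 kN.
Base metal shear (14 mm plate): yield φR_n = 1.0×0.6×250×14×146 = 306.6 kN; rupture φR_n = 0.75×0.6×400×14×146 = 367.9 kN; take 306.6 kN (yield).
Tension yield (gross): A_g = 53×14 = 742 mm². φR_n = 0.90 × 250 × 742 = 167.0 kN.
Governing: min(111.5, 306.6, 167.0) = 111.5 kN → weld metal.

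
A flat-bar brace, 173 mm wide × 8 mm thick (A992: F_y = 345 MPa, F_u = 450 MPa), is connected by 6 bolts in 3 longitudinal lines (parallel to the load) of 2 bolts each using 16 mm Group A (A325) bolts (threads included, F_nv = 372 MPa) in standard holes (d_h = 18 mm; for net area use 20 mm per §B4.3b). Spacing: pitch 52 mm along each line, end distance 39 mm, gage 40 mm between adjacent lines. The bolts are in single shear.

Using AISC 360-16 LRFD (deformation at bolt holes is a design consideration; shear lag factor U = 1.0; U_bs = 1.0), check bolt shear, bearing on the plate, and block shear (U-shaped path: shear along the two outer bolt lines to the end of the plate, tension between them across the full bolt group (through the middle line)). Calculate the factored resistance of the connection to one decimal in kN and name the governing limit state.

Bolt shear: A_b = π(16)²/4 = 201.06 mm². φR_n = 0.75 × 372 × 201.06 × 6 × 1 = 336.6 kN.
Bearing (8 mm plate, F_u = 450 MPa): end bolts L_c = 39 − 18/2 = 30, R_n = min(1.2×30×8×450, 2.4×16×8×450) = 129.6 kN/bolt; interior L_c = 52 − 18 = 34, R_n = 138.24 kN/bolt. φR_n = 0.75 × (3×129.6 + 3×138.24) = 602.6 kN.
Block shear: shear path 2×[39+1×52] = 2×91 mm, A_gv = 1456, A_nv = 2×(91 − 1.5×20)×8 = 976 mm²; tension across gage: (80 − 2×20)×8 = 320 mm². R_n = min(0.6×450×976, 0.6×345×1456) + 1.0×450×320 = min(263.52, 301.39) + 144 = 407.52 kN. φR_n = 0.75 × 407.52 = 305.6 kN.
Governing: min(336.6, 602.6, 305.6) = 305.6 kN → block shear.

305.6 kN (block shear governs)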